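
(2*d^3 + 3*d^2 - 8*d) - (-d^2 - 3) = 2*d^3 + 4*d^2 - 8*d + 3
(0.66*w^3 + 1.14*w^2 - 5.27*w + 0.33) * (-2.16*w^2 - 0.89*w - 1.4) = -1.4256*w^5 - 3.0498*w^4 + 9.4446*w^3 + 2.3815*w^2 + 7.0843*w - 0.462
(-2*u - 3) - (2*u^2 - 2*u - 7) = 4 - 2*u^2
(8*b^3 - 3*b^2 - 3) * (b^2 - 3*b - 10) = 8*b^5 - 27*b^4 - 71*b^3 + 27*b^2 + 9*b + 30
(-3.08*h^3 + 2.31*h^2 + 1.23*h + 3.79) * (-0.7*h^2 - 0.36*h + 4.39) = 2.156*h^5 - 0.5082*h^4 - 15.2138*h^3 + 7.0451*h^2 + 4.0353*h + 16.6381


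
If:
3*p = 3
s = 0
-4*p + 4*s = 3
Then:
No Solution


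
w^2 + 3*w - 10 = (w - 2)*(w + 5)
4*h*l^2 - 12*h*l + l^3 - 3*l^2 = l*(4*h + l)*(l - 3)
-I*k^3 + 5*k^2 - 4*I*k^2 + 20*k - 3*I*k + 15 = (k + 3)*(k + 5*I)*(-I*k - I)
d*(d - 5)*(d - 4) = d^3 - 9*d^2 + 20*d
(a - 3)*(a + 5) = a^2 + 2*a - 15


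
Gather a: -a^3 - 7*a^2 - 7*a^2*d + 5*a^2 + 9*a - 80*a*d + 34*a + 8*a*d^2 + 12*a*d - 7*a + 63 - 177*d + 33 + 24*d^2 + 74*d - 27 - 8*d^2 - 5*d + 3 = -a^3 + a^2*(-7*d - 2) + a*(8*d^2 - 68*d + 36) + 16*d^2 - 108*d + 72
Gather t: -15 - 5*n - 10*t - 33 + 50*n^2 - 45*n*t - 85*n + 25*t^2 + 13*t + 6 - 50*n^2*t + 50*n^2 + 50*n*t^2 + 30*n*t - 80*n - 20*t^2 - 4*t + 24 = 100*n^2 - 170*n + t^2*(50*n + 5) + t*(-50*n^2 - 15*n - 1) - 18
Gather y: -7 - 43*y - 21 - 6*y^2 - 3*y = -6*y^2 - 46*y - 28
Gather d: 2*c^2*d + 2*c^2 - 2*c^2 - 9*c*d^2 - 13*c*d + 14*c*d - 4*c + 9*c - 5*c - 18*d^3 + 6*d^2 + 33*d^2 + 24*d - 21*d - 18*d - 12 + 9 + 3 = -18*d^3 + d^2*(39 - 9*c) + d*(2*c^2 + c - 15)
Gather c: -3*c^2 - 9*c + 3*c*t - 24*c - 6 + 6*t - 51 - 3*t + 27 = -3*c^2 + c*(3*t - 33) + 3*t - 30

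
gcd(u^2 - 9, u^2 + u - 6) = u + 3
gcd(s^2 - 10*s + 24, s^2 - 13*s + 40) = 1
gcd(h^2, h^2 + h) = h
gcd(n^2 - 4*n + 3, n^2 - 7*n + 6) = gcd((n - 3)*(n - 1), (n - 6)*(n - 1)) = n - 1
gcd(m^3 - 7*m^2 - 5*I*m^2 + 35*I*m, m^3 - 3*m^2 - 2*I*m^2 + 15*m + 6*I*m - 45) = m - 5*I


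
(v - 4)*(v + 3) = v^2 - v - 12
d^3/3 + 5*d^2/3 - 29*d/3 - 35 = (d/3 + 1)*(d - 5)*(d + 7)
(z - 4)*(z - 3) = z^2 - 7*z + 12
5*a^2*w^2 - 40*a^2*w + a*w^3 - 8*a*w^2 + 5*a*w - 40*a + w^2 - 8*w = (5*a + w)*(w - 8)*(a*w + 1)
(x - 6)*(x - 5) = x^2 - 11*x + 30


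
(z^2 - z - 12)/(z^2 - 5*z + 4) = (z + 3)/(z - 1)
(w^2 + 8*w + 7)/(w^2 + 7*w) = (w + 1)/w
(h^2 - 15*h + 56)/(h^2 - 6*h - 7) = (h - 8)/(h + 1)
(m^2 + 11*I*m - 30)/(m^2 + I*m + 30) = (m + 5*I)/(m - 5*I)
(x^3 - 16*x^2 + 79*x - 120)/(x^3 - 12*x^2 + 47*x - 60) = (x - 8)/(x - 4)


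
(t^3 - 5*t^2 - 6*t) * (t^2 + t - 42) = t^5 - 4*t^4 - 53*t^3 + 204*t^2 + 252*t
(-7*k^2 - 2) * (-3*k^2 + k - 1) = 21*k^4 - 7*k^3 + 13*k^2 - 2*k + 2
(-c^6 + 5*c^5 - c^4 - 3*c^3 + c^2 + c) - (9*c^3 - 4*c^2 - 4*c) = -c^6 + 5*c^5 - c^4 - 12*c^3 + 5*c^2 + 5*c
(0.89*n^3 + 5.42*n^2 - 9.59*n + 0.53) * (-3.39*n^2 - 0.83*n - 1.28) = -3.0171*n^5 - 19.1125*n^4 + 26.8723*n^3 - 0.7746*n^2 + 11.8353*n - 0.6784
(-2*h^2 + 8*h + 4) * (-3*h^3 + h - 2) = 6*h^5 - 24*h^4 - 14*h^3 + 12*h^2 - 12*h - 8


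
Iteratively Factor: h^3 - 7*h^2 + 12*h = (h - 3)*(h^2 - 4*h) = (h - 4)*(h - 3)*(h)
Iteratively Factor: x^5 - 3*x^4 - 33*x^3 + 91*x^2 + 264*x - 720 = (x + 4)*(x^4 - 7*x^3 - 5*x^2 + 111*x - 180) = (x - 3)*(x + 4)*(x^3 - 4*x^2 - 17*x + 60) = (x - 3)^2*(x + 4)*(x^2 - x - 20) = (x - 3)^2*(x + 4)^2*(x - 5)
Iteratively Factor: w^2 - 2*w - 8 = (w - 4)*(w + 2)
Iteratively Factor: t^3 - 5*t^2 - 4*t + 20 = (t + 2)*(t^2 - 7*t + 10) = (t - 2)*(t + 2)*(t - 5)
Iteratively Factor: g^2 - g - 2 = (g + 1)*(g - 2)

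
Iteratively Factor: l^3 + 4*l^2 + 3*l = (l + 3)*(l^2 + l) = l*(l + 3)*(l + 1)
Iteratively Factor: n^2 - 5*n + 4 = (n - 1)*(n - 4)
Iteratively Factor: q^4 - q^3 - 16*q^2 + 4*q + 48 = (q + 3)*(q^3 - 4*q^2 - 4*q + 16) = (q - 4)*(q + 3)*(q^2 - 4) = (q - 4)*(q + 2)*(q + 3)*(q - 2)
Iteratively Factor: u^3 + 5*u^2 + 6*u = (u + 2)*(u^2 + 3*u) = (u + 2)*(u + 3)*(u)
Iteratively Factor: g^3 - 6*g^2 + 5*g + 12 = (g + 1)*(g^2 - 7*g + 12) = (g - 4)*(g + 1)*(g - 3)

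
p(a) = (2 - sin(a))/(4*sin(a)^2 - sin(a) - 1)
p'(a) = (2 - sin(a))*(-8*sin(a)*cos(a) + cos(a))/(4*sin(a)^2 - sin(a) - 1)^2 - cos(a)/(4*sin(a)^2 - sin(a) - 1)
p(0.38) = -1.99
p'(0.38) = -3.29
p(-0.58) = 3.40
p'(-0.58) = 19.32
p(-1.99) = 0.90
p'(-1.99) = -0.81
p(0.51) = -2.83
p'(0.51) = -11.77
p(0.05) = -1.88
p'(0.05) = 2.04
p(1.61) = 0.50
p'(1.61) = 0.09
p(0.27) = -1.76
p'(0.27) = -0.98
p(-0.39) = -57.16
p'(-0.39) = 5153.90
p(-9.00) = 26.37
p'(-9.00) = -1118.38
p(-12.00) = -3.80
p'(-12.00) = -25.25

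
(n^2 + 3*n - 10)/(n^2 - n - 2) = (n + 5)/(n + 1)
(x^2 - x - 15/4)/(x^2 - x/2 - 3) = (x - 5/2)/(x - 2)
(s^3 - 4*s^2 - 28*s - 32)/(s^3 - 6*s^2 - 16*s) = (s + 2)/s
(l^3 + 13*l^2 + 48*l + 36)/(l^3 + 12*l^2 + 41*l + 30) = (l + 6)/(l + 5)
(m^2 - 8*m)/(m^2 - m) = (m - 8)/(m - 1)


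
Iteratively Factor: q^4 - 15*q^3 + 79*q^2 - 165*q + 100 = (q - 5)*(q^3 - 10*q^2 + 29*q - 20) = (q - 5)*(q - 4)*(q^2 - 6*q + 5) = (q - 5)^2*(q - 4)*(q - 1)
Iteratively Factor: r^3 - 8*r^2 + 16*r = (r)*(r^2 - 8*r + 16) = r*(r - 4)*(r - 4)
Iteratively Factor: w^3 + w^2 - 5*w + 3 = (w + 3)*(w^2 - 2*w + 1) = (w - 1)*(w + 3)*(w - 1)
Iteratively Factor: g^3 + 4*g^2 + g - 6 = (g + 2)*(g^2 + 2*g - 3) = (g - 1)*(g + 2)*(g + 3)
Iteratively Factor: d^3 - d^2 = (d - 1)*(d^2) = d*(d - 1)*(d)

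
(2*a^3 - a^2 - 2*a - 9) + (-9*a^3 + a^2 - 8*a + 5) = -7*a^3 - 10*a - 4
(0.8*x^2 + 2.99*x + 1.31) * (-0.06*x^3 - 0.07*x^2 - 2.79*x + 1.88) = -0.048*x^5 - 0.2354*x^4 - 2.5199*x^3 - 6.9298*x^2 + 1.9663*x + 2.4628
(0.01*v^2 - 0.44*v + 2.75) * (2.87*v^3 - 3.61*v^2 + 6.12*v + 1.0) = 0.0287*v^5 - 1.2989*v^4 + 9.5421*v^3 - 12.6103*v^2 + 16.39*v + 2.75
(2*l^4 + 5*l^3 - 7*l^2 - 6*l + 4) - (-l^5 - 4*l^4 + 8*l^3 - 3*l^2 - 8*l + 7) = l^5 + 6*l^4 - 3*l^3 - 4*l^2 + 2*l - 3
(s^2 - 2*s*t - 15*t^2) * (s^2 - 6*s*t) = s^4 - 8*s^3*t - 3*s^2*t^2 + 90*s*t^3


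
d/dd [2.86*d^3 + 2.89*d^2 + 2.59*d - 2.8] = 8.58*d^2 + 5.78*d + 2.59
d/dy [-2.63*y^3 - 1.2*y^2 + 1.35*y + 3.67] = -7.89*y^2 - 2.4*y + 1.35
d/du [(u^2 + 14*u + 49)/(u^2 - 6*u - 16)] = 10*(-2*u^2 - 13*u + 7)/(u^4 - 12*u^3 + 4*u^2 + 192*u + 256)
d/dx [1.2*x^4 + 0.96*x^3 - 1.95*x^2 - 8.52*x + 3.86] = 4.8*x^3 + 2.88*x^2 - 3.9*x - 8.52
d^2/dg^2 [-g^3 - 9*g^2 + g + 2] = -6*g - 18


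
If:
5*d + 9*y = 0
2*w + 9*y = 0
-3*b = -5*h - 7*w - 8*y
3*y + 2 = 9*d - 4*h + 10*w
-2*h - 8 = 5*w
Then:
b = -2465/468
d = -3/13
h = -133/52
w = -15/26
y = 5/39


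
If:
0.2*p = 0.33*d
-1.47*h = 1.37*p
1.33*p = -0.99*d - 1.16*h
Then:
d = 0.00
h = 0.00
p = 0.00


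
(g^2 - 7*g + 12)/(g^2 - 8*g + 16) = (g - 3)/(g - 4)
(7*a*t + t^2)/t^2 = (7*a + t)/t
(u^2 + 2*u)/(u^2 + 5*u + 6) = u/(u + 3)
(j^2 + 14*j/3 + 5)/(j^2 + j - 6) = (j + 5/3)/(j - 2)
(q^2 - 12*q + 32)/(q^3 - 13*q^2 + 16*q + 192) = (q - 4)/(q^2 - 5*q - 24)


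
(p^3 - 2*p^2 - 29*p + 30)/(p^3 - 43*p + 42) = (p + 5)/(p + 7)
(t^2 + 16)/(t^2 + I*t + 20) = (t + 4*I)/(t + 5*I)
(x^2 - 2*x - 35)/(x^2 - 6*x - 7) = (x + 5)/(x + 1)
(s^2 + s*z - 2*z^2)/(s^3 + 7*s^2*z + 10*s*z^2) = (s - z)/(s*(s + 5*z))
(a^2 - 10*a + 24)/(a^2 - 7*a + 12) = (a - 6)/(a - 3)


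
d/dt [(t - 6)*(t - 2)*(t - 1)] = 3*t^2 - 18*t + 20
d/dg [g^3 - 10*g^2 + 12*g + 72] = 3*g^2 - 20*g + 12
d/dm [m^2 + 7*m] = 2*m + 7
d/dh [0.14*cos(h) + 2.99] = -0.14*sin(h)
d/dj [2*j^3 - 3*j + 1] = 6*j^2 - 3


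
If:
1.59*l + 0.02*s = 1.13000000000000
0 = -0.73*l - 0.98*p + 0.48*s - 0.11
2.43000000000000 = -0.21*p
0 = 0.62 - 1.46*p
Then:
No Solution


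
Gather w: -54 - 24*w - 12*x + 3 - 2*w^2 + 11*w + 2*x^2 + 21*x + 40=-2*w^2 - 13*w + 2*x^2 + 9*x - 11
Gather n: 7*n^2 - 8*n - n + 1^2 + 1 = 7*n^2 - 9*n + 2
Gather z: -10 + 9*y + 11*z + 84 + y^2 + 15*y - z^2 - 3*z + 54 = y^2 + 24*y - z^2 + 8*z + 128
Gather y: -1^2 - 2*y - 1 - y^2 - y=-y^2 - 3*y - 2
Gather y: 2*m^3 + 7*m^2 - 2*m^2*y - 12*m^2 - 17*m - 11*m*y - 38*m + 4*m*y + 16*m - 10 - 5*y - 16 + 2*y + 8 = 2*m^3 - 5*m^2 - 39*m + y*(-2*m^2 - 7*m - 3) - 18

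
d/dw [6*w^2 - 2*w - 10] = 12*w - 2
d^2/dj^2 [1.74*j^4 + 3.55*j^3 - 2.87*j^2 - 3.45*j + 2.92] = 20.88*j^2 + 21.3*j - 5.74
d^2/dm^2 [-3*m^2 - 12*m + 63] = -6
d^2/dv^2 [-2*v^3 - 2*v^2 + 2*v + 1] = -12*v - 4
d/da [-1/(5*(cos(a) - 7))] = -sin(a)/(5*(cos(a) - 7)^2)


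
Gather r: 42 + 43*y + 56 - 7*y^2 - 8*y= -7*y^2 + 35*y + 98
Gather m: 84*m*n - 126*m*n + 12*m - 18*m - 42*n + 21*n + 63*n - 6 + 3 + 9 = m*(-42*n - 6) + 42*n + 6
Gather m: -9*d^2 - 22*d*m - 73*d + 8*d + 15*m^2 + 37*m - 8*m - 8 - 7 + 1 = -9*d^2 - 65*d + 15*m^2 + m*(29 - 22*d) - 14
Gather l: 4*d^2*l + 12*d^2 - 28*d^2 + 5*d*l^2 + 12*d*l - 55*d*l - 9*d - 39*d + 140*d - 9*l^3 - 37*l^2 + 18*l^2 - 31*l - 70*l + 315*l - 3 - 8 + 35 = -16*d^2 + 92*d - 9*l^3 + l^2*(5*d - 19) + l*(4*d^2 - 43*d + 214) + 24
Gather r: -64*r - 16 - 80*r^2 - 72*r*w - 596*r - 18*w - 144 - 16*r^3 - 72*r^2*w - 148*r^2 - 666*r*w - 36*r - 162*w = -16*r^3 + r^2*(-72*w - 228) + r*(-738*w - 696) - 180*w - 160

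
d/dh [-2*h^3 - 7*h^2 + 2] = 2*h*(-3*h - 7)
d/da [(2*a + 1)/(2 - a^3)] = (4*a^3 + 3*a^2 + 4)/(a^6 - 4*a^3 + 4)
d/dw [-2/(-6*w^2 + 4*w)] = 2*(1 - 3*w)/(w^2*(3*w - 2)^2)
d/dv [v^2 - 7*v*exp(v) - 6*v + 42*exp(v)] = -7*v*exp(v) + 2*v + 35*exp(v) - 6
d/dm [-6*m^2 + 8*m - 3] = 8 - 12*m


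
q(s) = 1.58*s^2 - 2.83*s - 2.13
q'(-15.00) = -50.23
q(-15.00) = 395.82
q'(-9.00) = -31.27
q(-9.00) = 151.32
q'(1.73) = 2.64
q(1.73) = -2.30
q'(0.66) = -0.74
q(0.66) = -3.31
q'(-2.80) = -11.68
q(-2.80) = 18.18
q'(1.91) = 3.21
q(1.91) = -1.77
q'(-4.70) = -17.68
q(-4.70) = 46.07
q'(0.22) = -2.13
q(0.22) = -2.68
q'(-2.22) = -9.85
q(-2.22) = 11.94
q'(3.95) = 9.65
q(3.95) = 11.34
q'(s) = 3.16*s - 2.83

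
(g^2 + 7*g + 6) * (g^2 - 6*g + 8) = g^4 + g^3 - 28*g^2 + 20*g + 48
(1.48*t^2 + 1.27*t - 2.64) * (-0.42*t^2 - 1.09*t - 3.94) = -0.6216*t^4 - 2.1466*t^3 - 6.1067*t^2 - 2.1262*t + 10.4016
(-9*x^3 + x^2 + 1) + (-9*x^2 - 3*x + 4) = -9*x^3 - 8*x^2 - 3*x + 5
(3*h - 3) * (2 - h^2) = -3*h^3 + 3*h^2 + 6*h - 6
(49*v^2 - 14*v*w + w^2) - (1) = 49*v^2 - 14*v*w + w^2 - 1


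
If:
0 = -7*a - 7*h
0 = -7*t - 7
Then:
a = -h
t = -1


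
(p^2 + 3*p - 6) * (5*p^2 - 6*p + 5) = 5*p^4 + 9*p^3 - 43*p^2 + 51*p - 30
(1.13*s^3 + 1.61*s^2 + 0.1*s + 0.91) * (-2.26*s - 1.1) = -2.5538*s^4 - 4.8816*s^3 - 1.997*s^2 - 2.1666*s - 1.001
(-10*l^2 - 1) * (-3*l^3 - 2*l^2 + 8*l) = 30*l^5 + 20*l^4 - 77*l^3 + 2*l^2 - 8*l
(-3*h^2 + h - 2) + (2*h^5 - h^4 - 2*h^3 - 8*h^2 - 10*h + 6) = 2*h^5 - h^4 - 2*h^3 - 11*h^2 - 9*h + 4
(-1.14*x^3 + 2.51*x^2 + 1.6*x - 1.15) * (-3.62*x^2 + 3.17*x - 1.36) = 4.1268*x^5 - 12.7*x^4 + 3.7151*x^3 + 5.8214*x^2 - 5.8215*x + 1.564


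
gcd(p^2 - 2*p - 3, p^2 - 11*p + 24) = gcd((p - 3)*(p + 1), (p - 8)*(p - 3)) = p - 3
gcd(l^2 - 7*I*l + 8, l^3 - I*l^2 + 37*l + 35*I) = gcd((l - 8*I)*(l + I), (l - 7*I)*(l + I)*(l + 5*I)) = l + I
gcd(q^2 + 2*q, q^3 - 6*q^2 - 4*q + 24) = q + 2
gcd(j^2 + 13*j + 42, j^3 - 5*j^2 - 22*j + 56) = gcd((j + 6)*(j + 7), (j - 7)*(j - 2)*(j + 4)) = 1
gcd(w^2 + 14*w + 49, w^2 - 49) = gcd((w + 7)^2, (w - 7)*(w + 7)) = w + 7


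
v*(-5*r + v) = -5*r*v + v^2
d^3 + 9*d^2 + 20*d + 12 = (d + 1)*(d + 2)*(d + 6)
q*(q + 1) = q^2 + q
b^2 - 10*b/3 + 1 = (b - 3)*(b - 1/3)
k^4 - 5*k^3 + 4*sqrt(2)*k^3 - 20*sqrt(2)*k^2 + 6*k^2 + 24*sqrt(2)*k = k*(k - 3)*(k - 2)*(k + 4*sqrt(2))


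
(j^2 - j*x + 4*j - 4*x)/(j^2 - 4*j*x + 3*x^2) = (-j - 4)/(-j + 3*x)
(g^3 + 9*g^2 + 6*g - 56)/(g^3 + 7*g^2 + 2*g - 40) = (g + 7)/(g + 5)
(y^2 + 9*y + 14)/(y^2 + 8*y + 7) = (y + 2)/(y + 1)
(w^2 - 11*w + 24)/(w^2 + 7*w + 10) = (w^2 - 11*w + 24)/(w^2 + 7*w + 10)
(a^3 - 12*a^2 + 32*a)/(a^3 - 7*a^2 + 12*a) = (a - 8)/(a - 3)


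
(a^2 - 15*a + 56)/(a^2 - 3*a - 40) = (a - 7)/(a + 5)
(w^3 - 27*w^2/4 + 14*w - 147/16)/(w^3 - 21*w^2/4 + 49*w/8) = (w - 3/2)/w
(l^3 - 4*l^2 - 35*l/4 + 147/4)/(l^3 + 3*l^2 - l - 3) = (l^2 - 7*l + 49/4)/(l^2 - 1)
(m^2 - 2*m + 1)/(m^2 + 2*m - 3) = (m - 1)/(m + 3)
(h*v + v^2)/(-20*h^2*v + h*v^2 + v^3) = (h + v)/(-20*h^2 + h*v + v^2)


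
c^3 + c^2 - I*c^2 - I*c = c*(c + 1)*(c - I)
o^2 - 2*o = o*(o - 2)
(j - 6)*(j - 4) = j^2 - 10*j + 24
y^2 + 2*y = y*(y + 2)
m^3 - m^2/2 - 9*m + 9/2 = (m - 3)*(m - 1/2)*(m + 3)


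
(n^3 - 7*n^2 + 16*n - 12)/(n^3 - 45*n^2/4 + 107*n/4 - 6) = 4*(n^2 - 4*n + 4)/(4*n^2 - 33*n + 8)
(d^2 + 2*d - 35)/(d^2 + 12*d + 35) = (d - 5)/(d + 5)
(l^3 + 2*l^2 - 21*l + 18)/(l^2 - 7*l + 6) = (l^2 + 3*l - 18)/(l - 6)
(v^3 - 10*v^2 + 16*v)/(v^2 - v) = (v^2 - 10*v + 16)/(v - 1)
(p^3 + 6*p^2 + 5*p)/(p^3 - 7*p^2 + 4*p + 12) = p*(p + 5)/(p^2 - 8*p + 12)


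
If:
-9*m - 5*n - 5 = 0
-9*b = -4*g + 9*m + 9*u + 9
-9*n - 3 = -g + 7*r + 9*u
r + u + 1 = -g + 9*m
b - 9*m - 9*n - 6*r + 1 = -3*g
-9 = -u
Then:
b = -7115/298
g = -15235/298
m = -23725/2682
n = 4447/298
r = -5735/149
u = 9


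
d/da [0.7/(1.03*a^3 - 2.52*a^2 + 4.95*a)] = (-2.163*a^2 + 3.528*a - 3.465)/(a^2*(1.03*a^2 - 2.52*a + 4.95)^2)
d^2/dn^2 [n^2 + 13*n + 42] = 2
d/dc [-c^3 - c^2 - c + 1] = -3*c^2 - 2*c - 1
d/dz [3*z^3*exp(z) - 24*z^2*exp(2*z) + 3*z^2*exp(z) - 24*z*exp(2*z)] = 3*(z^3 - 16*z^2*exp(z) + 4*z^2 - 32*z*exp(z) + 2*z - 8*exp(z))*exp(z)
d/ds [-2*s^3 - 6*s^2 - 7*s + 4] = -6*s^2 - 12*s - 7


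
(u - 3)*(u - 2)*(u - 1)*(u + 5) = u^4 - u^3 - 19*u^2 + 49*u - 30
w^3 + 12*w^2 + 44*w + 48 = (w + 2)*(w + 4)*(w + 6)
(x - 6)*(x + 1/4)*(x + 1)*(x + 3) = x^4 - 7*x^3/4 - 43*x^2/2 - 93*x/4 - 9/2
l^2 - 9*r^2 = (l - 3*r)*(l + 3*r)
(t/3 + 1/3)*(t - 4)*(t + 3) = t^3/3 - 13*t/3 - 4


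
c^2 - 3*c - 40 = (c - 8)*(c + 5)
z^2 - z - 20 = (z - 5)*(z + 4)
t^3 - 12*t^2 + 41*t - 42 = (t - 7)*(t - 3)*(t - 2)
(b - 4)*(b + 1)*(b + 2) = b^3 - b^2 - 10*b - 8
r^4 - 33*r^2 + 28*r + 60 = (r - 5)*(r - 2)*(r + 1)*(r + 6)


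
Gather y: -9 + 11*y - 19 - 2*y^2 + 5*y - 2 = -2*y^2 + 16*y - 30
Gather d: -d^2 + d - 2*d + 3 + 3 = -d^2 - d + 6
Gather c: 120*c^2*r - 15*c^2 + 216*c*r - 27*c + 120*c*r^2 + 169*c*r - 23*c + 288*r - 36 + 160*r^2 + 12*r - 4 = c^2*(120*r - 15) + c*(120*r^2 + 385*r - 50) + 160*r^2 + 300*r - 40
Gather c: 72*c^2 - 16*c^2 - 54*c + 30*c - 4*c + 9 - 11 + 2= 56*c^2 - 28*c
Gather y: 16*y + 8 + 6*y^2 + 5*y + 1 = 6*y^2 + 21*y + 9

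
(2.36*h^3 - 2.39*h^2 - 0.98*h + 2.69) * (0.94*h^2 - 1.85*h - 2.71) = 2.2184*h^5 - 6.6126*h^4 - 2.8953*h^3 + 10.8185*h^2 - 2.3207*h - 7.2899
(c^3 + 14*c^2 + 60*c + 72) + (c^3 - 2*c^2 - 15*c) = 2*c^3 + 12*c^2 + 45*c + 72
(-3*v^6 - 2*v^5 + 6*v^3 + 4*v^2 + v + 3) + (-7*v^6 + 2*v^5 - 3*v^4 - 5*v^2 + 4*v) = -10*v^6 - 3*v^4 + 6*v^3 - v^2 + 5*v + 3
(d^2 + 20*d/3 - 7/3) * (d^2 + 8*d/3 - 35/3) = d^4 + 28*d^3/3 + 34*d^2/9 - 84*d + 245/9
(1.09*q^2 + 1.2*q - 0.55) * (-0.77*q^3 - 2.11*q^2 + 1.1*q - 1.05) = -0.8393*q^5 - 3.2239*q^4 - 0.909499999999999*q^3 + 1.336*q^2 - 1.865*q + 0.5775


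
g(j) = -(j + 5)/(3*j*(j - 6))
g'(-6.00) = 0.00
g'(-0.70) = -0.55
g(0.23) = 1.31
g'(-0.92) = -0.32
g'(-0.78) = -0.44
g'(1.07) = -0.22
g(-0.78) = -0.27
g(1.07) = 0.38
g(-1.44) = -0.11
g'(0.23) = -5.23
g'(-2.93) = -0.02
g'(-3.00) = -0.02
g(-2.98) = -0.03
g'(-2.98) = -0.02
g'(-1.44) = -0.12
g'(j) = -1/(3*j*(j - 6)) + (j + 5)/(3*j*(j - 6)^2) + (j + 5)/(3*j^2*(j - 6))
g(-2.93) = -0.03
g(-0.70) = -0.31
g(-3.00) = -0.02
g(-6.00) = 0.00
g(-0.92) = -0.21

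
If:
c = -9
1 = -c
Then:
No Solution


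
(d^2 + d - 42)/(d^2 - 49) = (d - 6)/(d - 7)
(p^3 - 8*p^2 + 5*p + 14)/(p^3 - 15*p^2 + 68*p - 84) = (p + 1)/(p - 6)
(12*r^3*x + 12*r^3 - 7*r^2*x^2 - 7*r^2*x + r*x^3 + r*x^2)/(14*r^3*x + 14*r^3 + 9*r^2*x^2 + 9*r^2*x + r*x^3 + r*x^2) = (12*r^2 - 7*r*x + x^2)/(14*r^2 + 9*r*x + x^2)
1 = 1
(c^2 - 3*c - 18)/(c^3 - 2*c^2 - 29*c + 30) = (c + 3)/(c^2 + 4*c - 5)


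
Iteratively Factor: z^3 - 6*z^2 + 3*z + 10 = (z + 1)*(z^2 - 7*z + 10) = (z - 2)*(z + 1)*(z - 5)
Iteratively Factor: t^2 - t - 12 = (t - 4)*(t + 3)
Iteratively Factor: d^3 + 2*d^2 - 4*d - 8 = (d + 2)*(d^2 - 4) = (d + 2)^2*(d - 2)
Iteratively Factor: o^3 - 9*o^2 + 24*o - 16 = (o - 1)*(o^2 - 8*o + 16) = (o - 4)*(o - 1)*(o - 4)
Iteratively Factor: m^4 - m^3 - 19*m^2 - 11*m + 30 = (m + 2)*(m^3 - 3*m^2 - 13*m + 15) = (m - 1)*(m + 2)*(m^2 - 2*m - 15) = (m - 1)*(m + 2)*(m + 3)*(m - 5)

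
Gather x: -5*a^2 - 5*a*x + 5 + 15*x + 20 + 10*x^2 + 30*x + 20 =-5*a^2 + 10*x^2 + x*(45 - 5*a) + 45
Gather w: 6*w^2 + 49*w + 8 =6*w^2 + 49*w + 8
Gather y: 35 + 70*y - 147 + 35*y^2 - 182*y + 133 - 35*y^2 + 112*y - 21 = 0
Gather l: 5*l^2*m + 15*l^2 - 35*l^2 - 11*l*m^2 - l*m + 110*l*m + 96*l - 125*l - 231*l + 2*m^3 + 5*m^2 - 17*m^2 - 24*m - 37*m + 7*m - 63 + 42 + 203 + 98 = l^2*(5*m - 20) + l*(-11*m^2 + 109*m - 260) + 2*m^3 - 12*m^2 - 54*m + 280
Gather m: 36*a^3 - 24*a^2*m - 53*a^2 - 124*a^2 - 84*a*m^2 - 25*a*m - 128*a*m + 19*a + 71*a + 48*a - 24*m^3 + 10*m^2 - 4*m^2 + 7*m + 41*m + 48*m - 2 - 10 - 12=36*a^3 - 177*a^2 + 138*a - 24*m^3 + m^2*(6 - 84*a) + m*(-24*a^2 - 153*a + 96) - 24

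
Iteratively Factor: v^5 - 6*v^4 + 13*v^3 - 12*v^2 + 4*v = (v - 2)*(v^4 - 4*v^3 + 5*v^2 - 2*v) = (v - 2)^2*(v^3 - 2*v^2 + v) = (v - 2)^2*(v - 1)*(v^2 - v) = (v - 2)^2*(v - 1)^2*(v)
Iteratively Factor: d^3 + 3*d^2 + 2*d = (d + 1)*(d^2 + 2*d) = (d + 1)*(d + 2)*(d)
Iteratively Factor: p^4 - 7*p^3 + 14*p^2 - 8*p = (p)*(p^3 - 7*p^2 + 14*p - 8) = p*(p - 1)*(p^2 - 6*p + 8) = p*(p - 4)*(p - 1)*(p - 2)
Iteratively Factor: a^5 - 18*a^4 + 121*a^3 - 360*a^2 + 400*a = (a - 5)*(a^4 - 13*a^3 + 56*a^2 - 80*a) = a*(a - 5)*(a^3 - 13*a^2 + 56*a - 80) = a*(a - 5)^2*(a^2 - 8*a + 16) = a*(a - 5)^2*(a - 4)*(a - 4)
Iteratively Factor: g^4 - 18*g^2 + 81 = (g - 3)*(g^3 + 3*g^2 - 9*g - 27) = (g - 3)^2*(g^2 + 6*g + 9) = (g - 3)^2*(g + 3)*(g + 3)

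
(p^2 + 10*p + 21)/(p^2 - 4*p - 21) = (p + 7)/(p - 7)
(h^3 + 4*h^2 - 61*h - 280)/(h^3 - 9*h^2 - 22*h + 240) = (h + 7)/(h - 6)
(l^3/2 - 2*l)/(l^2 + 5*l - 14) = l*(l + 2)/(2*(l + 7))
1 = 1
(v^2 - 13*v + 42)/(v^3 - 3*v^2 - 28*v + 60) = (v - 7)/(v^2 + 3*v - 10)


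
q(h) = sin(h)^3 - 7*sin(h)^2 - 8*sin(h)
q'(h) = 3*sin(h)^2*cos(h) - 14*sin(h)*cos(h) - 8*cos(h)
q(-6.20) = -0.71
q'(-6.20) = -9.11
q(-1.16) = 0.68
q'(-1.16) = 2.94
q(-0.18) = 1.20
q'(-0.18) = -5.31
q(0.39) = -4.00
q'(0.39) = -11.92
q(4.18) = 1.06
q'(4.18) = -3.19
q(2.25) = -9.99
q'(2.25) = 10.73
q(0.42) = -4.36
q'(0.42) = -12.06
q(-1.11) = 0.83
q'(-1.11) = 3.09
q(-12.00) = -6.15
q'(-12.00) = -12.36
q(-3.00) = 0.99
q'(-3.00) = 5.90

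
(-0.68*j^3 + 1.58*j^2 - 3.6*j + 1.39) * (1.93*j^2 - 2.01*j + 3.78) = -1.3124*j^5 + 4.4162*j^4 - 12.6942*j^3 + 15.8911*j^2 - 16.4019*j + 5.2542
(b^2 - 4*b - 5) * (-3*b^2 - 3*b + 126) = -3*b^4 + 9*b^3 + 153*b^2 - 489*b - 630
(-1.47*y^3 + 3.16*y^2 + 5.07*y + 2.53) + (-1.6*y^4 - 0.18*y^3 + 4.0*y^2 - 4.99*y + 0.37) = -1.6*y^4 - 1.65*y^3 + 7.16*y^2 + 0.0800000000000001*y + 2.9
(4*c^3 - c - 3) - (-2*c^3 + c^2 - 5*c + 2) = 6*c^3 - c^2 + 4*c - 5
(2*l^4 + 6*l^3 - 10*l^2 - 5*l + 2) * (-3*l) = -6*l^5 - 18*l^4 + 30*l^3 + 15*l^2 - 6*l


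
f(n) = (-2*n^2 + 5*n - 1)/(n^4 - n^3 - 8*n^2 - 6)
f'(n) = (5 - 4*n)/(n^4 - n^3 - 8*n^2 - 6) + (-2*n^2 + 5*n - 1)*(-4*n^3 + 3*n^2 + 16*n)/(n^4 - n^3 - 8*n^2 - 6)^2 = (-n*(-4*n^2 + 3*n + 16)*(2*n^2 - 5*n + 1) + (4*n - 5)*(-n^4 + n^3 + 8*n^2 + 6))/(-n^4 + n^3 + 8*n^2 + 6)^2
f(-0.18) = 0.31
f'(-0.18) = -0.78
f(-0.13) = 0.27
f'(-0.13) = -0.81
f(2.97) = 0.15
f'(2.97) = 0.46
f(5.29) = -0.08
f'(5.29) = 0.04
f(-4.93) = -0.15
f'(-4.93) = -0.09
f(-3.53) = -0.47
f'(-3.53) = -0.58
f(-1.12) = 0.70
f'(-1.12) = -0.27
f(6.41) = -0.05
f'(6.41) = 0.02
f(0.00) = 0.17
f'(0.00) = -0.83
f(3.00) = 0.17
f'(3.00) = 0.52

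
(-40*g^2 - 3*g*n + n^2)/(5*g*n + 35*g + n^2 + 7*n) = (-8*g + n)/(n + 7)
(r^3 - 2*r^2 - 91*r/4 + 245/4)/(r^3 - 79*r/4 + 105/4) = (2*r - 7)/(2*r - 3)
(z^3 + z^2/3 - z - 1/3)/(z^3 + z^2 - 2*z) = (3*z^2 + 4*z + 1)/(3*z*(z + 2))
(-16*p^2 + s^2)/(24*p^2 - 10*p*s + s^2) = (-4*p - s)/(6*p - s)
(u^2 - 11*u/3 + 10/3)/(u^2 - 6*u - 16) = (-3*u^2 + 11*u - 10)/(3*(-u^2 + 6*u + 16))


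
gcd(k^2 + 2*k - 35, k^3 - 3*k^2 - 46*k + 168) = k + 7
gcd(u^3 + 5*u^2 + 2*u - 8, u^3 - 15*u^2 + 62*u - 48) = u - 1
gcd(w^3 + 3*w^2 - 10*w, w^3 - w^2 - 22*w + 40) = w^2 + 3*w - 10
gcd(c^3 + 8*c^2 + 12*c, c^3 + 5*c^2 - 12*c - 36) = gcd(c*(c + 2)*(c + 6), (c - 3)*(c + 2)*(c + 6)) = c^2 + 8*c + 12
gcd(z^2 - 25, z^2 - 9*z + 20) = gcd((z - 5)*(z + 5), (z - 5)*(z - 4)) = z - 5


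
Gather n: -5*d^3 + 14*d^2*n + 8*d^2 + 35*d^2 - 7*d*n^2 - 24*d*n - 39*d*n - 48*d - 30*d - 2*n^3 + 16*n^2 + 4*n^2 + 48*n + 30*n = -5*d^3 + 43*d^2 - 78*d - 2*n^3 + n^2*(20 - 7*d) + n*(14*d^2 - 63*d + 78)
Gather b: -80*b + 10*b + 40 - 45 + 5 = -70*b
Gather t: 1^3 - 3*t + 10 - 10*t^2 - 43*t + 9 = -10*t^2 - 46*t + 20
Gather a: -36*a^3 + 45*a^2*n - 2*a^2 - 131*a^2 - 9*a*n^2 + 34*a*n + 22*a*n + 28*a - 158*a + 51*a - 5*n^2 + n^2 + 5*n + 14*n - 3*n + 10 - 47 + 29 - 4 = -36*a^3 + a^2*(45*n - 133) + a*(-9*n^2 + 56*n - 79) - 4*n^2 + 16*n - 12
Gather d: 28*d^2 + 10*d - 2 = 28*d^2 + 10*d - 2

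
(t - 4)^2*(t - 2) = t^3 - 10*t^2 + 32*t - 32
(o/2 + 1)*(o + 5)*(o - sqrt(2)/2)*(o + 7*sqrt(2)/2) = o^4/2 + 3*sqrt(2)*o^3/2 + 7*o^3/2 + 13*o^2/4 + 21*sqrt(2)*o^2/2 - 49*o/4 + 15*sqrt(2)*o - 35/2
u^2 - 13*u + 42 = (u - 7)*(u - 6)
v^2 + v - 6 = (v - 2)*(v + 3)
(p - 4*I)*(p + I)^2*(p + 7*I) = p^4 + 5*I*p^3 + 21*p^2 + 53*I*p - 28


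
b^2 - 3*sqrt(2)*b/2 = b*(b - 3*sqrt(2)/2)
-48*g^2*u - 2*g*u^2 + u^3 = u*(-8*g + u)*(6*g + u)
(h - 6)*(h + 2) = h^2 - 4*h - 12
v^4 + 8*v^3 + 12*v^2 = v^2*(v + 2)*(v + 6)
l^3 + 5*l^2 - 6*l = l*(l - 1)*(l + 6)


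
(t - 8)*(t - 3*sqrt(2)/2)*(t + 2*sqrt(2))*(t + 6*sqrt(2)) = t^4 - 8*t^3 + 13*sqrt(2)*t^3/2 - 52*sqrt(2)*t^2 - 36*sqrt(2)*t + 288*sqrt(2)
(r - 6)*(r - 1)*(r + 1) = r^3 - 6*r^2 - r + 6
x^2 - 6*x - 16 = (x - 8)*(x + 2)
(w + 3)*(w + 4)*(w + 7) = w^3 + 14*w^2 + 61*w + 84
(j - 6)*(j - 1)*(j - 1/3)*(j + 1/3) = j^4 - 7*j^3 + 53*j^2/9 + 7*j/9 - 2/3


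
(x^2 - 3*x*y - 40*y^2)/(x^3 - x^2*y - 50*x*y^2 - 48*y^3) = (x + 5*y)/(x^2 + 7*x*y + 6*y^2)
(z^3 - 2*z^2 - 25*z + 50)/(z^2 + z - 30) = (z^2 + 3*z - 10)/(z + 6)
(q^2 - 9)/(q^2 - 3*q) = (q + 3)/q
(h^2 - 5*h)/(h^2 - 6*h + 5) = h/(h - 1)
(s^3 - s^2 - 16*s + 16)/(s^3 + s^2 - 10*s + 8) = (s - 4)/(s - 2)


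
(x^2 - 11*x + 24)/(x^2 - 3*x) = (x - 8)/x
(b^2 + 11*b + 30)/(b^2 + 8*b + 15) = (b + 6)/(b + 3)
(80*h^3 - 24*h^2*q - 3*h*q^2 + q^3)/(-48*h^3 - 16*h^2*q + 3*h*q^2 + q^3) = (-20*h^2 + h*q + q^2)/(12*h^2 + 7*h*q + q^2)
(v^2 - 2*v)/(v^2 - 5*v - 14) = v*(2 - v)/(-v^2 + 5*v + 14)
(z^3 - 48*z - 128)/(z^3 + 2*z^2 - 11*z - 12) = (z^2 - 4*z - 32)/(z^2 - 2*z - 3)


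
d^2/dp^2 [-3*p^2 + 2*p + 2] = -6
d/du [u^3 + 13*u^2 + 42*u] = 3*u^2 + 26*u + 42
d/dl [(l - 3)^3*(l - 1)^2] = (l - 3)^2*(l - 1)*(5*l - 9)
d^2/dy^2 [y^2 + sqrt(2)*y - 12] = 2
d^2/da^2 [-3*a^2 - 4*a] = -6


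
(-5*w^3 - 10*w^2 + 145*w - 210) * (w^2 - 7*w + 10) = -5*w^5 + 25*w^4 + 165*w^3 - 1325*w^2 + 2920*w - 2100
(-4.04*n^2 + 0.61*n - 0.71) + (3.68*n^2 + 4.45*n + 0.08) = -0.36*n^2 + 5.06*n - 0.63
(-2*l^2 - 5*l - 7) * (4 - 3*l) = 6*l^3 + 7*l^2 + l - 28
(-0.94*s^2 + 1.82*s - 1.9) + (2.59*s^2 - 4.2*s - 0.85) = 1.65*s^2 - 2.38*s - 2.75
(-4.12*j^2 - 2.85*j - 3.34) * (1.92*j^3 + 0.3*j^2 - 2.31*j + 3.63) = -7.9104*j^5 - 6.708*j^4 + 2.2494*j^3 - 9.3741*j^2 - 2.6301*j - 12.1242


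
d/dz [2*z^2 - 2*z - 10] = 4*z - 2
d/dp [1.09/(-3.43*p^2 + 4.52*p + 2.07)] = (7.4774*p - 4.9268)/(-3.43*p^2 + 4.52*p + 2.07)^2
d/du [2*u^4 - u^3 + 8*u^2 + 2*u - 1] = 8*u^3 - 3*u^2 + 16*u + 2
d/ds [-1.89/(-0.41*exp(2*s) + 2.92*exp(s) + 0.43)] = (5.5188 - 1.5498*exp(s))*exp(s)/(-0.41*exp(2*s) + 2.92*exp(s) + 0.43)^2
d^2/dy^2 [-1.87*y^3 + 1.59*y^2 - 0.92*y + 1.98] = 3.18 - 11.22*y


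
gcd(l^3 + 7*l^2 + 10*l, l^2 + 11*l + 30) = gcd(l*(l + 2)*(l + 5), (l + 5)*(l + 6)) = l + 5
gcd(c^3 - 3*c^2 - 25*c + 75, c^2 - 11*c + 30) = c - 5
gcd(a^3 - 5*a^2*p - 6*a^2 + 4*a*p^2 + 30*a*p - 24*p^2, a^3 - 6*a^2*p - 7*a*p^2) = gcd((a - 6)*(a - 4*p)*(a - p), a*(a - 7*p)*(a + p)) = 1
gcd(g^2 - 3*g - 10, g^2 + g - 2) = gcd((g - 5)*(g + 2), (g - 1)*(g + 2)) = g + 2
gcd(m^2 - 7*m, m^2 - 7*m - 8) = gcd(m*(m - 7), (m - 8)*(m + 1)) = 1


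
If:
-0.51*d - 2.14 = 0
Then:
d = -4.20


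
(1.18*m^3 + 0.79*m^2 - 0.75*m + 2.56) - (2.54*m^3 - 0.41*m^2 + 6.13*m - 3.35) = -1.36*m^3 + 1.2*m^2 - 6.88*m + 5.91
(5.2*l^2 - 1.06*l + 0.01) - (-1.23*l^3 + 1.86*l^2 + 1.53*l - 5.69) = 1.23*l^3 + 3.34*l^2 - 2.59*l + 5.7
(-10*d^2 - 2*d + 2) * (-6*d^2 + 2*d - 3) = 60*d^4 - 8*d^3 + 14*d^2 + 10*d - 6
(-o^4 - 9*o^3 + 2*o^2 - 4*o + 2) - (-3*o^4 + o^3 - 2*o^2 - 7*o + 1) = 2*o^4 - 10*o^3 + 4*o^2 + 3*o + 1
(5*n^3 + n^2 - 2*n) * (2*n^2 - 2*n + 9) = 10*n^5 - 8*n^4 + 39*n^3 + 13*n^2 - 18*n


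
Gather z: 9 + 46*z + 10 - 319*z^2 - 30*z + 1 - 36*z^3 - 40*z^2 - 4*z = -36*z^3 - 359*z^2 + 12*z + 20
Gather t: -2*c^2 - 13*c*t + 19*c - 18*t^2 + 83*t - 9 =-2*c^2 + 19*c - 18*t^2 + t*(83 - 13*c) - 9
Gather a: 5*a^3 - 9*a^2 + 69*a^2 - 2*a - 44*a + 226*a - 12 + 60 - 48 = 5*a^3 + 60*a^2 + 180*a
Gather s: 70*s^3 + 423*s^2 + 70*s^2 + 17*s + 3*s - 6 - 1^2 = 70*s^3 + 493*s^2 + 20*s - 7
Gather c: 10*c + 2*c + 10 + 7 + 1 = 12*c + 18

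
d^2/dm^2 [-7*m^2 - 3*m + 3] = -14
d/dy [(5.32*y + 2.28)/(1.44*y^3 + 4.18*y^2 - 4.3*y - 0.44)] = (-15.3216*y^3 - 32.0872*y^2 - 19.0608*y + 7.4632)/(2.0736*y^6 + 12.0384*y^5 + 5.0884*y^4 - 37.2152*y^3 + 14.8116*y^2 + 3.784*y + 0.1936)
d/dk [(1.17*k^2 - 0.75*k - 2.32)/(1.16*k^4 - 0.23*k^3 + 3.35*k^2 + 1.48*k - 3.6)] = (-2.7144*k^5 + 2.8791*k^4 + 10.4198*k^3 + 2.6433*k^2 + 7.12*k + 6.1336)/(1.3456*k^8 - 0.5336*k^7 + 7.8249*k^6 + 1.8926*k^5 + 2.1897*k^4 + 11.572*k^3 - 21.9296*k^2 - 10.656*k + 12.96)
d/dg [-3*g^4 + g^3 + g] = -12*g^3 + 3*g^2 + 1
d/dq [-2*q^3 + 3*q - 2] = 3 - 6*q^2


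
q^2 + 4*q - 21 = (q - 3)*(q + 7)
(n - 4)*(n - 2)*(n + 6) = n^3 - 28*n + 48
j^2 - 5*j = j*(j - 5)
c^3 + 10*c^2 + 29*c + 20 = (c + 1)*(c + 4)*(c + 5)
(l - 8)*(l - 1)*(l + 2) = l^3 - 7*l^2 - 10*l + 16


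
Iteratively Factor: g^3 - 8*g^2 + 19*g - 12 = (g - 4)*(g^2 - 4*g + 3) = (g - 4)*(g - 1)*(g - 3)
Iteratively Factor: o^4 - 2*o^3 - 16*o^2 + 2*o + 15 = (o - 1)*(o^3 - o^2 - 17*o - 15) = (o - 5)*(o - 1)*(o^2 + 4*o + 3) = (o - 5)*(o - 1)*(o + 3)*(o + 1)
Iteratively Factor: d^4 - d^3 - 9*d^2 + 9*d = (d)*(d^3 - d^2 - 9*d + 9) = d*(d - 3)*(d^2 + 2*d - 3) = d*(d - 3)*(d - 1)*(d + 3)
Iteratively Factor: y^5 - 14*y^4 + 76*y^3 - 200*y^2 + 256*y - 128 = (y - 2)*(y^4 - 12*y^3 + 52*y^2 - 96*y + 64) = (y - 4)*(y - 2)*(y^3 - 8*y^2 + 20*y - 16) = (y - 4)*(y - 2)^2*(y^2 - 6*y + 8) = (y - 4)*(y - 2)^3*(y - 4)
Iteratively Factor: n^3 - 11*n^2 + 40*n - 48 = (n - 4)*(n^2 - 7*n + 12) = (n - 4)^2*(n - 3)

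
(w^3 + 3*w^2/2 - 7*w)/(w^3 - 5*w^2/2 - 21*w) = (w - 2)/(w - 6)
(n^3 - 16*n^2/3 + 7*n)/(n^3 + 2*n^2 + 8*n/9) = 3*(3*n^2 - 16*n + 21)/(9*n^2 + 18*n + 8)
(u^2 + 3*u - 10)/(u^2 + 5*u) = (u - 2)/u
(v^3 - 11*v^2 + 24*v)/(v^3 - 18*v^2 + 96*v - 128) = v*(v - 3)/(v^2 - 10*v + 16)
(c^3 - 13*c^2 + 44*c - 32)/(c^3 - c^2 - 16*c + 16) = (c - 8)/(c + 4)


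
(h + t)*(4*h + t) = 4*h^2 + 5*h*t + t^2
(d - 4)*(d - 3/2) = d^2 - 11*d/2 + 6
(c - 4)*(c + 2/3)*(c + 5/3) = c^3 - 5*c^2/3 - 74*c/9 - 40/9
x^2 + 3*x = x*(x + 3)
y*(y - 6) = y^2 - 6*y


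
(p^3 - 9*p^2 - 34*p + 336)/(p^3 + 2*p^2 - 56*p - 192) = (p - 7)/(p + 4)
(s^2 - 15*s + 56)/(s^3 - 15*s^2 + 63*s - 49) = (s - 8)/(s^2 - 8*s + 7)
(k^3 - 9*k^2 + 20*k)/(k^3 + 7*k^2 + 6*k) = (k^2 - 9*k + 20)/(k^2 + 7*k + 6)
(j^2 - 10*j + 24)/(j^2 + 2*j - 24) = (j - 6)/(j + 6)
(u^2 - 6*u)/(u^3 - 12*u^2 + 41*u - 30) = u/(u^2 - 6*u + 5)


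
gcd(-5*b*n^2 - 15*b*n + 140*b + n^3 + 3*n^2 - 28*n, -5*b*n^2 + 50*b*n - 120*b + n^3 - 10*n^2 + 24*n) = 5*b*n - 20*b - n^2 + 4*n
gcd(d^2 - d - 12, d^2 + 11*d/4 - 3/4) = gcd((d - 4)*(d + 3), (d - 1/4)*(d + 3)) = d + 3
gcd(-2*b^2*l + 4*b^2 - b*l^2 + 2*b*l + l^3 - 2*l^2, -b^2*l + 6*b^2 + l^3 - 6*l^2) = b + l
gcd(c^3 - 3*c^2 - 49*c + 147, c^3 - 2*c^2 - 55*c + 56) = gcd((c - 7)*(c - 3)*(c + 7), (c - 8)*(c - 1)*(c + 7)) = c + 7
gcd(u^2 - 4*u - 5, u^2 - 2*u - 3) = u + 1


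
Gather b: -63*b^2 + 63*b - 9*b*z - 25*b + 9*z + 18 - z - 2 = -63*b^2 + b*(38 - 9*z) + 8*z + 16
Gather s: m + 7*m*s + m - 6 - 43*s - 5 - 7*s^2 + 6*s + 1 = 2*m - 7*s^2 + s*(7*m - 37) - 10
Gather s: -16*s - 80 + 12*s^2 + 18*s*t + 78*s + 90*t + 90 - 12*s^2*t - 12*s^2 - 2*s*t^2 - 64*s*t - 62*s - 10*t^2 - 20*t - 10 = -12*s^2*t + s*(-2*t^2 - 46*t) - 10*t^2 + 70*t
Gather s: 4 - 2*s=4 - 2*s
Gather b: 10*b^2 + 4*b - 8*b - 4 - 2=10*b^2 - 4*b - 6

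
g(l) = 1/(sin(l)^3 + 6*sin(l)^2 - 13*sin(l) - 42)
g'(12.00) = 0.01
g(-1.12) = -0.04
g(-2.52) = -0.03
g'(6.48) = 0.01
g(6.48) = -0.02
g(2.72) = -0.02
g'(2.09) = -0.00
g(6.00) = -0.03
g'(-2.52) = -0.01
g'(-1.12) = 0.01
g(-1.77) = -0.04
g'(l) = (-3*sin(l)^2*cos(l) - 12*sin(l)*cos(l) + 13*cos(l))/(sin(l)^3 + 6*sin(l)^2 - 13*sin(l) - 42)^2 = (-3*sin(l)^2 - 12*sin(l) + 13)*cos(l)/(sin(l)^3 + 6*sin(l)^2 - 13*sin(l) - 42)^2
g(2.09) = -0.02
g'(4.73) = 0.00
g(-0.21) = -0.03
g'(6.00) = 0.01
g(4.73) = -0.04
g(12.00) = -0.03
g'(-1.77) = -0.01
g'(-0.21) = 0.01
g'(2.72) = -0.00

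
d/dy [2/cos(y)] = 2*sin(y)/cos(y)^2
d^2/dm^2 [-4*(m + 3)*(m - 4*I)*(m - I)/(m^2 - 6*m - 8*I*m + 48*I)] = (m^3*(-208 - 216*I) + m^2*(-3168 + 10368*I) + m*(70848 - 6912*I) + 5760 - 124416*I)/(m^6 + m^5*(-18 - 24*I) + m^4*(-84 + 432*I) + m^3*(3240 - 2080*I) + m^2*(-20736 - 4032*I) + m*(41472 + 55296*I) - 110592*I)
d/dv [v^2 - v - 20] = 2*v - 1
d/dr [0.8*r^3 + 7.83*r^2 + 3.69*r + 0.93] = 2.4*r^2 + 15.66*r + 3.69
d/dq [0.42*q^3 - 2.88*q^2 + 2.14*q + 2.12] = 1.26*q^2 - 5.76*q + 2.14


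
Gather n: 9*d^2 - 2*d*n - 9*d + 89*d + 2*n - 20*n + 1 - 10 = 9*d^2 + 80*d + n*(-2*d - 18) - 9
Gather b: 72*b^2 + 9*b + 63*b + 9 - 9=72*b^2 + 72*b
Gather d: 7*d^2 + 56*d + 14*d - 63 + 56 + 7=7*d^2 + 70*d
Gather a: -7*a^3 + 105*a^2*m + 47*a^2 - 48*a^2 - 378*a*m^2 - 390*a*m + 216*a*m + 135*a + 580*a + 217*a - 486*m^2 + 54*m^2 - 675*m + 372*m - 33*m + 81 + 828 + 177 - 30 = -7*a^3 + a^2*(105*m - 1) + a*(-378*m^2 - 174*m + 932) - 432*m^2 - 336*m + 1056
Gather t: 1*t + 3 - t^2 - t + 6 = 9 - t^2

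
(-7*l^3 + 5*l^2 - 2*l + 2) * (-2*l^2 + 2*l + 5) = 14*l^5 - 24*l^4 - 21*l^3 + 17*l^2 - 6*l + 10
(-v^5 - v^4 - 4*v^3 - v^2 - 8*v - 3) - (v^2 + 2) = -v^5 - v^4 - 4*v^3 - 2*v^2 - 8*v - 5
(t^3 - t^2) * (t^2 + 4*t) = t^5 + 3*t^4 - 4*t^3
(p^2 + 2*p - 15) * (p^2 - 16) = p^4 + 2*p^3 - 31*p^2 - 32*p + 240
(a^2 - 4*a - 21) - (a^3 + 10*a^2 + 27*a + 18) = -a^3 - 9*a^2 - 31*a - 39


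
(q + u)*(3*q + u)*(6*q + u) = 18*q^3 + 27*q^2*u + 10*q*u^2 + u^3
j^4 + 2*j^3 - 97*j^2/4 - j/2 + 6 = (j - 4)*(j - 1/2)*(j + 1/2)*(j + 6)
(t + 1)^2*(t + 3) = t^3 + 5*t^2 + 7*t + 3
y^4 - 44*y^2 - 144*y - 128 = (y - 8)*(y + 2)^2*(y + 4)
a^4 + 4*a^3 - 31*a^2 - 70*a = a*(a - 5)*(a + 2)*(a + 7)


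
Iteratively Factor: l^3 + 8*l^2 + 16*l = (l + 4)*(l^2 + 4*l) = l*(l + 4)*(l + 4)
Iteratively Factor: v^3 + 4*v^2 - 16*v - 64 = (v - 4)*(v^2 + 8*v + 16) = (v - 4)*(v + 4)*(v + 4)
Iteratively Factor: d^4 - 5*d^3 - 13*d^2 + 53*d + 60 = (d + 3)*(d^3 - 8*d^2 + 11*d + 20) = (d + 1)*(d + 3)*(d^2 - 9*d + 20) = (d - 4)*(d + 1)*(d + 3)*(d - 5)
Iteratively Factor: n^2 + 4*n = (n)*(n + 4)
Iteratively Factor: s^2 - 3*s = (s)*(s - 3)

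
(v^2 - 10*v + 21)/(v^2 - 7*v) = (v - 3)/v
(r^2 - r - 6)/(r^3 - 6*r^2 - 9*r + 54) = (r + 2)/(r^2 - 3*r - 18)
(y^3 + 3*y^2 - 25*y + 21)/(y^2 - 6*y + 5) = (y^2 + 4*y - 21)/(y - 5)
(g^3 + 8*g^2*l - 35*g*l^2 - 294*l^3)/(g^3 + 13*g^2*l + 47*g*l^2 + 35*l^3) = (g^2 + g*l - 42*l^2)/(g^2 + 6*g*l + 5*l^2)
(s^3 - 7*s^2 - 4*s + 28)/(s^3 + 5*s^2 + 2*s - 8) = (s^2 - 9*s + 14)/(s^2 + 3*s - 4)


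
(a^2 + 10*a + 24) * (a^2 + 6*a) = a^4 + 16*a^3 + 84*a^2 + 144*a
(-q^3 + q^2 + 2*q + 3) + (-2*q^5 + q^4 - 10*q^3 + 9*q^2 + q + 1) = -2*q^5 + q^4 - 11*q^3 + 10*q^2 + 3*q + 4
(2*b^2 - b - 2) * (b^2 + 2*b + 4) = 2*b^4 + 3*b^3 + 4*b^2 - 8*b - 8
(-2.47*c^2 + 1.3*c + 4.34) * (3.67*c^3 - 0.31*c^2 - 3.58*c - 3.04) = -9.0649*c^5 + 5.5367*c^4 + 24.3674*c^3 + 1.5094*c^2 - 19.4892*c - 13.1936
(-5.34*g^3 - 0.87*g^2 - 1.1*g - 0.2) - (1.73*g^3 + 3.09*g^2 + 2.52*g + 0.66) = -7.07*g^3 - 3.96*g^2 - 3.62*g - 0.86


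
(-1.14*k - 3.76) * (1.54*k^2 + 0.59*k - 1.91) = -1.7556*k^3 - 6.463*k^2 - 0.0410000000000004*k + 7.1816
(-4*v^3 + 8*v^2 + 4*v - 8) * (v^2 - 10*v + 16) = -4*v^5 + 48*v^4 - 140*v^3 + 80*v^2 + 144*v - 128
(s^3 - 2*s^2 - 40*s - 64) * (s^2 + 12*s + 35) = s^5 + 10*s^4 - 29*s^3 - 614*s^2 - 2168*s - 2240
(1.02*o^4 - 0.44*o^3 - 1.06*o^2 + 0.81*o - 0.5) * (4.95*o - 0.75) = 5.049*o^5 - 2.943*o^4 - 4.917*o^3 + 4.8045*o^2 - 3.0825*o + 0.375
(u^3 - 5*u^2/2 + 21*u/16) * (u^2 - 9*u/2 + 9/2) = u^5 - 7*u^4 + 273*u^3/16 - 549*u^2/32 + 189*u/32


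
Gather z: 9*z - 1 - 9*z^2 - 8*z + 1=-9*z^2 + z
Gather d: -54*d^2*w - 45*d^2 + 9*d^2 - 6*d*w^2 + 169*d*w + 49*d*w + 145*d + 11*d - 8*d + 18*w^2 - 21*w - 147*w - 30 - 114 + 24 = d^2*(-54*w - 36) + d*(-6*w^2 + 218*w + 148) + 18*w^2 - 168*w - 120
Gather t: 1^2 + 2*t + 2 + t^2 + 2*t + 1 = t^2 + 4*t + 4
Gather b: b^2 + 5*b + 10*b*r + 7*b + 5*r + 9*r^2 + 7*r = b^2 + b*(10*r + 12) + 9*r^2 + 12*r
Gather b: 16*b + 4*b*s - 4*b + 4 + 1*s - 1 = b*(4*s + 12) + s + 3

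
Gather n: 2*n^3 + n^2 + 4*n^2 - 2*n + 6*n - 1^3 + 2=2*n^3 + 5*n^2 + 4*n + 1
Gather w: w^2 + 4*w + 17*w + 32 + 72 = w^2 + 21*w + 104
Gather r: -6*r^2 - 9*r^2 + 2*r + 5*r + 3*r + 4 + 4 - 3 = -15*r^2 + 10*r + 5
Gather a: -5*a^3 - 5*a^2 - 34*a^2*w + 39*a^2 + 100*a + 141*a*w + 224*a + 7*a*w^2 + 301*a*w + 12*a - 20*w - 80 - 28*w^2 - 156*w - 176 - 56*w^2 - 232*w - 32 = -5*a^3 + a^2*(34 - 34*w) + a*(7*w^2 + 442*w + 336) - 84*w^2 - 408*w - 288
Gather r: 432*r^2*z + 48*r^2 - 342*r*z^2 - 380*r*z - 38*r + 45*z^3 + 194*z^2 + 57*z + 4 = r^2*(432*z + 48) + r*(-342*z^2 - 380*z - 38) + 45*z^3 + 194*z^2 + 57*z + 4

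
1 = 1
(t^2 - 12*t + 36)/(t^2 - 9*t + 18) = (t - 6)/(t - 3)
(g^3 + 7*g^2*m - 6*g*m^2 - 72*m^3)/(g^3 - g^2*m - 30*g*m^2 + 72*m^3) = (g + 4*m)/(g - 4*m)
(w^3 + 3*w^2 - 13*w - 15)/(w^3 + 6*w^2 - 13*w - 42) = (w^2 + 6*w + 5)/(w^2 + 9*w + 14)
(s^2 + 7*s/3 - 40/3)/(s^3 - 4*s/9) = 3*(3*s^2 + 7*s - 40)/(s*(9*s^2 - 4))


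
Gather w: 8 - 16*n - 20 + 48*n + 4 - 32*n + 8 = 0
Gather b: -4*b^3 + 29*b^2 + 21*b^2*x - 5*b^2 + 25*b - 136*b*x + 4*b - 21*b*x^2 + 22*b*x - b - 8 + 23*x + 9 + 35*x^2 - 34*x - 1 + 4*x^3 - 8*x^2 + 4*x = -4*b^3 + b^2*(21*x + 24) + b*(-21*x^2 - 114*x + 28) + 4*x^3 + 27*x^2 - 7*x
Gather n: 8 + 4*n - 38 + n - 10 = 5*n - 40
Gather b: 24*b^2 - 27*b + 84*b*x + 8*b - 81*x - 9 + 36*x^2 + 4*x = 24*b^2 + b*(84*x - 19) + 36*x^2 - 77*x - 9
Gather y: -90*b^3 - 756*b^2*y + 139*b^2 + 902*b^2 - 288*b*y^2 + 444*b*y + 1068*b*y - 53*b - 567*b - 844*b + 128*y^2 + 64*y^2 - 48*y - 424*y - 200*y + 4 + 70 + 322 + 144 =-90*b^3 + 1041*b^2 - 1464*b + y^2*(192 - 288*b) + y*(-756*b^2 + 1512*b - 672) + 540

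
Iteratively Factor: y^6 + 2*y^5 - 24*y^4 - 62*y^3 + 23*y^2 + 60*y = (y + 1)*(y^5 + y^4 - 25*y^3 - 37*y^2 + 60*y) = (y - 5)*(y + 1)*(y^4 + 6*y^3 + 5*y^2 - 12*y) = (y - 5)*(y + 1)*(y + 3)*(y^3 + 3*y^2 - 4*y) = (y - 5)*(y + 1)*(y + 3)*(y + 4)*(y^2 - y) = y*(y - 5)*(y + 1)*(y + 3)*(y + 4)*(y - 1)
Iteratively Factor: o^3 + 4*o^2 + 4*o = (o)*(o^2 + 4*o + 4) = o*(o + 2)*(o + 2)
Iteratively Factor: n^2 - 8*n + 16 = (n - 4)*(n - 4)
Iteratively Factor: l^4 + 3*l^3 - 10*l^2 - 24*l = (l)*(l^3 + 3*l^2 - 10*l - 24) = l*(l + 4)*(l^2 - l - 6) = l*(l - 3)*(l + 4)*(l + 2)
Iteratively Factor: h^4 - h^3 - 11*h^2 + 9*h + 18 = (h + 1)*(h^3 - 2*h^2 - 9*h + 18) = (h - 2)*(h + 1)*(h^2 - 9) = (h - 3)*(h - 2)*(h + 1)*(h + 3)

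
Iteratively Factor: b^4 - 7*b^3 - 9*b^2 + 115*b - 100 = (b - 1)*(b^3 - 6*b^2 - 15*b + 100) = (b - 5)*(b - 1)*(b^2 - b - 20) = (b - 5)*(b - 1)*(b + 4)*(b - 5)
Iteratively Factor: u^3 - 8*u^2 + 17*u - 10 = (u - 1)*(u^2 - 7*u + 10) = (u - 2)*(u - 1)*(u - 5)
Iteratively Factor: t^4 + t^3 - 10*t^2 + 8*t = (t)*(t^3 + t^2 - 10*t + 8) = t*(t - 1)*(t^2 + 2*t - 8) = t*(t - 2)*(t - 1)*(t + 4)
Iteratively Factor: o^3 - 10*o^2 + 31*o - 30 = (o - 3)*(o^2 - 7*o + 10) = (o - 3)*(o - 2)*(o - 5)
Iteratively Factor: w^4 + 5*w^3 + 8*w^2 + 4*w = (w)*(w^3 + 5*w^2 + 8*w + 4) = w*(w + 1)*(w^2 + 4*w + 4) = w*(w + 1)*(w + 2)*(w + 2)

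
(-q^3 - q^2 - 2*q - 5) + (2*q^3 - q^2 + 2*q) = q^3 - 2*q^2 - 5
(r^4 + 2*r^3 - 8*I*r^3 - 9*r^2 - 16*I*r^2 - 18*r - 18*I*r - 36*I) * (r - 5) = r^5 - 3*r^4 - 8*I*r^4 - 19*r^3 + 24*I*r^3 + 27*r^2 + 62*I*r^2 + 90*r + 54*I*r + 180*I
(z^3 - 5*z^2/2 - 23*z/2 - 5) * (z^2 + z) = z^5 - 3*z^4/2 - 14*z^3 - 33*z^2/2 - 5*z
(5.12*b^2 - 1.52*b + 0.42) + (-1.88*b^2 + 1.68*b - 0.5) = 3.24*b^2 + 0.16*b - 0.08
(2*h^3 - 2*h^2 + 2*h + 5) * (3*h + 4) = 6*h^4 + 2*h^3 - 2*h^2 + 23*h + 20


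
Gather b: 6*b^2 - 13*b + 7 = 6*b^2 - 13*b + 7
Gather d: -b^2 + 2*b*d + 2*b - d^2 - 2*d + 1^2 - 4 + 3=-b^2 + 2*b - d^2 + d*(2*b - 2)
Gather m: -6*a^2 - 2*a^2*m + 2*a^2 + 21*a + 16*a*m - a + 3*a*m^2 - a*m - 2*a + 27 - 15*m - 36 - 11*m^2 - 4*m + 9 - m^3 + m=-4*a^2 + 18*a - m^3 + m^2*(3*a - 11) + m*(-2*a^2 + 15*a - 18)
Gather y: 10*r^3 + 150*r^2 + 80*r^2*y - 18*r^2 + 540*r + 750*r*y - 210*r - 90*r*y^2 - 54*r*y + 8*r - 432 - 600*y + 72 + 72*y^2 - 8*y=10*r^3 + 132*r^2 + 338*r + y^2*(72 - 90*r) + y*(80*r^2 + 696*r - 608) - 360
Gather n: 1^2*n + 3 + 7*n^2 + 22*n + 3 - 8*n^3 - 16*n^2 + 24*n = -8*n^3 - 9*n^2 + 47*n + 6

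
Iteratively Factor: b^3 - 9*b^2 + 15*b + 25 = (b + 1)*(b^2 - 10*b + 25) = (b - 5)*(b + 1)*(b - 5)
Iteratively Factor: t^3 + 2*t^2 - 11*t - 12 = (t - 3)*(t^2 + 5*t + 4) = (t - 3)*(t + 4)*(t + 1)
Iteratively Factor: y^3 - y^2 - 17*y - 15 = (y - 5)*(y^2 + 4*y + 3) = (y - 5)*(y + 3)*(y + 1)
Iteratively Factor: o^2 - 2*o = (o)*(o - 2)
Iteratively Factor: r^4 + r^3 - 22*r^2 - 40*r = (r + 4)*(r^3 - 3*r^2 - 10*r) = r*(r + 4)*(r^2 - 3*r - 10) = r*(r + 2)*(r + 4)*(r - 5)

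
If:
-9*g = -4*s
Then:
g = 4*s/9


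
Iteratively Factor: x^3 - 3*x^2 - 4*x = (x - 4)*(x^2 + x) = x*(x - 4)*(x + 1)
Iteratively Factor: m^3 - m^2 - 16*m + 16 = (m - 4)*(m^2 + 3*m - 4) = (m - 4)*(m - 1)*(m + 4)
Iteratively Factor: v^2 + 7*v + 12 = (v + 4)*(v + 3)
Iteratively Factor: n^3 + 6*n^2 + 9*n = (n + 3)*(n^2 + 3*n) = (n + 3)^2*(n)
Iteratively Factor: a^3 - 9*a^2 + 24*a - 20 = (a - 2)*(a^2 - 7*a + 10) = (a - 2)^2*(a - 5)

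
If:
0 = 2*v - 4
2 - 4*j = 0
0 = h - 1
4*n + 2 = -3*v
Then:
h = 1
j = 1/2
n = -2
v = 2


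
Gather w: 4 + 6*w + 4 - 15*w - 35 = -9*w - 27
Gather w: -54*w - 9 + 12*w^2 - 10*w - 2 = 12*w^2 - 64*w - 11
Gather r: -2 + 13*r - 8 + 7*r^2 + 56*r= 7*r^2 + 69*r - 10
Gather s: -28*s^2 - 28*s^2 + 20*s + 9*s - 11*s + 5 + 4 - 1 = -56*s^2 + 18*s + 8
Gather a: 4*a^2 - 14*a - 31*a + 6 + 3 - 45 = 4*a^2 - 45*a - 36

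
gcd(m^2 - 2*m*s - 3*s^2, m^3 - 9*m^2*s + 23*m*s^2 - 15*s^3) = -m + 3*s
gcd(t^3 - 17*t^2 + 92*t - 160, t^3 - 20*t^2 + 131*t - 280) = t^2 - 13*t + 40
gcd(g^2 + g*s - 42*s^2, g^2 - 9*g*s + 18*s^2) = -g + 6*s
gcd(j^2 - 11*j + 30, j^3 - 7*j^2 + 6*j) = j - 6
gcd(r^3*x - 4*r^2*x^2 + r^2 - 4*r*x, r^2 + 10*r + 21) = 1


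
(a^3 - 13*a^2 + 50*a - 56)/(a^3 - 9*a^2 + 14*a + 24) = (a^2 - 9*a + 14)/(a^2 - 5*a - 6)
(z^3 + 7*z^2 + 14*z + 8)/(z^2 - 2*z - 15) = (z^3 + 7*z^2 + 14*z + 8)/(z^2 - 2*z - 15)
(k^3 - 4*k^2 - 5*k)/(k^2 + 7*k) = (k^2 - 4*k - 5)/(k + 7)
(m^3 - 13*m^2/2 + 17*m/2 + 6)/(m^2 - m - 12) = (2*m^2 - 5*m - 3)/(2*(m + 3))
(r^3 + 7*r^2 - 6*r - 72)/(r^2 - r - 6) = (r^2 + 10*r + 24)/(r + 2)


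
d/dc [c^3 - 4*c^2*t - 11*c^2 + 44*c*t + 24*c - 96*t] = 3*c^2 - 8*c*t - 22*c + 44*t + 24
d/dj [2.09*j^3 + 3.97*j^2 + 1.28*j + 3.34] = 6.27*j^2 + 7.94*j + 1.28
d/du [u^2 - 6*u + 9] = 2*u - 6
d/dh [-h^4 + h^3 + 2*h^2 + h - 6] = -4*h^3 + 3*h^2 + 4*h + 1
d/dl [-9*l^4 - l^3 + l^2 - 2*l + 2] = -36*l^3 - 3*l^2 + 2*l - 2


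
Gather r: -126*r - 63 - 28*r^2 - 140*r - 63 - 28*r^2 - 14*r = -56*r^2 - 280*r - 126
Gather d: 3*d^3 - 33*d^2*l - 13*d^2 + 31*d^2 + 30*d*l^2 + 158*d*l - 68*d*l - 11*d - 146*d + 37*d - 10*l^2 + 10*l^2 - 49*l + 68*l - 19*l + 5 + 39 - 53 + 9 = 3*d^3 + d^2*(18 - 33*l) + d*(30*l^2 + 90*l - 120)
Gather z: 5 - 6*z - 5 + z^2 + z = z^2 - 5*z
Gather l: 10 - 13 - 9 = -12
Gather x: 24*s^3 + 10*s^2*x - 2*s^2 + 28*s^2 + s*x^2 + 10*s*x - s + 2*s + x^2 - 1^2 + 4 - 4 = 24*s^3 + 26*s^2 + s + x^2*(s + 1) + x*(10*s^2 + 10*s) - 1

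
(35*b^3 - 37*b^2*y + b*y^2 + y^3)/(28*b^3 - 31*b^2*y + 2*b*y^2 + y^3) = (-5*b + y)/(-4*b + y)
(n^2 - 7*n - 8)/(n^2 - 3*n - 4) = (n - 8)/(n - 4)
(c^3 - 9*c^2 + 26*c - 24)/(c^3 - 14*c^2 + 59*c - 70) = (c^2 - 7*c + 12)/(c^2 - 12*c + 35)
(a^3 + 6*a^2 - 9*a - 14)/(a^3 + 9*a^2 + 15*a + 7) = (a - 2)/(a + 1)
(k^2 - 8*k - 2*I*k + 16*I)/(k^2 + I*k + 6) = (k - 8)/(k + 3*I)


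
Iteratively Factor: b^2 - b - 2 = (b + 1)*(b - 2)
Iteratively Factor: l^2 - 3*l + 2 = (l - 2)*(l - 1)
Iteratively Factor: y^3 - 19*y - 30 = (y + 3)*(y^2 - 3*y - 10) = (y + 2)*(y + 3)*(y - 5)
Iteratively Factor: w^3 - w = (w - 1)*(w^2 + w) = w*(w - 1)*(w + 1)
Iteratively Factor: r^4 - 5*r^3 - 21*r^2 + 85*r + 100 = (r + 4)*(r^3 - 9*r^2 + 15*r + 25) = (r + 1)*(r + 4)*(r^2 - 10*r + 25) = (r - 5)*(r + 1)*(r + 4)*(r - 5)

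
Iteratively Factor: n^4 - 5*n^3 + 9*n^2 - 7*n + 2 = (n - 1)*(n^3 - 4*n^2 + 5*n - 2) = (n - 1)^2*(n^2 - 3*n + 2) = (n - 1)^3*(n - 2)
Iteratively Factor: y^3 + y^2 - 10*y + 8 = (y + 4)*(y^2 - 3*y + 2) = (y - 2)*(y + 4)*(y - 1)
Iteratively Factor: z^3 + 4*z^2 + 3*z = (z + 1)*(z^2 + 3*z) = z*(z + 1)*(z + 3)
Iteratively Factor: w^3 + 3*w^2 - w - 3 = (w + 1)*(w^2 + 2*w - 3) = (w - 1)*(w + 1)*(w + 3)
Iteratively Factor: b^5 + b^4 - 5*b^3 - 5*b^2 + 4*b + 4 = (b + 2)*(b^4 - b^3 - 3*b^2 + b + 2) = (b + 1)*(b + 2)*(b^3 - 2*b^2 - b + 2) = (b - 1)*(b + 1)*(b + 2)*(b^2 - b - 2) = (b - 2)*(b - 1)*(b + 1)*(b + 2)*(b + 1)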